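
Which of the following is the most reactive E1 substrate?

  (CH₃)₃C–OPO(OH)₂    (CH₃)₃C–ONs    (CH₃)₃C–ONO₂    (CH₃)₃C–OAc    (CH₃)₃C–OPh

(CH₃)₃C–ONs

Identical carbon frameworks mean the comparison reduces to leaving-group quality.
The more stable X⁻ (or X) is on its own — i.e. the weaker a base it is — the better a leaving group it makes.
(CH₃)₃C–ONs loses ONs⁻: pKₐ(p-O₂NC₆H₄SO₃H) ≈ -3.5
(CH₃)₃C–ONO₂ loses NO₃⁻: pKₐ(HNO₃) ≈ -1.3
(CH₃)₃C–OPO(OH)₂ loses H₂PO₄⁻: pKₐ(H₃PO₄) ≈ 2.1
(CH₃)₃C–OAc loses AcO⁻: pKₐ(CH₃COOH) ≈ 4.8
(CH₃)₃C–OPh loses PhO⁻: pKₐ(C₆H₅OH (phenol)) ≈ 10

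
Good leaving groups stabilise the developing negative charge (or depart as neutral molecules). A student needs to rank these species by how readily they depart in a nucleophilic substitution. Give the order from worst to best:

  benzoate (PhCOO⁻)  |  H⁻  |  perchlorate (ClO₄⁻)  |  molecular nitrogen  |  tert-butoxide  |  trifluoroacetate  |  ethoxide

H⁻ < tert-butoxide < ethoxide < benzoate (PhCOO⁻) < trifluoroacetate < perchlorate (ClO₄⁻) < molecular nitrogen

Rank by basicity of the departing species: weakest base leaves most easily.
molecular nitrogen: no meaningful conjugate acid; N₂ departs as an exceptionally stable neutral molecule
perchlorate (ClO₄⁻): pKₐ(HClO₄) ≈ -10
trifluoroacetate: pKₐ(CF₃COOH) ≈ 0.2
benzoate (PhCOO⁻): pKₐ(C₆H₅COOH) ≈ 4.2
ethoxide: pKₐ(CH₃CH₂OH) ≈ 16
tert-butoxide: pKₐ(t-BuOH) ≈ 18
H⁻: pKₐ(H₂) ≈ 36
The question asks for worst first, so the sequence is read in increasing leaving-group ability.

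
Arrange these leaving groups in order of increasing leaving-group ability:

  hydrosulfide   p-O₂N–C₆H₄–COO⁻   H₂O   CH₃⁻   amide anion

H₂O: pKₐ(H₃O⁺) ≈ -1.7
p-O₂N–C₆H₄–COO⁻: pKₐ(p-nitrobenzoic acid) ≈ 3.4 — electron-withdrawing nitro group stabilises the carboxylate
hydrosulfide: pKₐ(H₂S) ≈ 7 — larger and more polarisable than the oxygen analogue
amide anion: pKₐ(NH₃) ≈ 38 — extremely strong base; never a leaving group
CH₃⁻: pKₐ(CH₄) ≈ 48 — unstabilised carbanion; the worst conceivable leaving group
Reversing gives the worst-to-best order requested.

CH₃⁻ < amide anion < hydrosulfide < p-O₂N–C₆H₄–COO⁻ < H₂O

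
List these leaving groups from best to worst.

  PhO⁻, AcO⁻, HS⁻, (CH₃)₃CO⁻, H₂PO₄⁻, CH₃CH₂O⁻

The more stable X⁻ (or X) is on its own — i.e. the weaker a base it is — the better a leaving group it makes.
H₂PO₄⁻: pKₐ(H₃PO₄) ≈ 2.1
AcO⁻: pKₐ(CH₃COOH) ≈ 4.8
HS⁻: pKₐ(H₂S) ≈ 7
PhO⁻: pKₐ(C₆H₅OH (phenol)) ≈ 10
CH₃CH₂O⁻: pKₐ(CH₃CH₂OH) ≈ 16
(CH₃)₃CO⁻: pKₐ(t-BuOH) ≈ 18

H₂PO₄⁻ > AcO⁻ > HS⁻ > PhO⁻ > CH₃CH₂O⁻ > (CH₃)₃CO⁻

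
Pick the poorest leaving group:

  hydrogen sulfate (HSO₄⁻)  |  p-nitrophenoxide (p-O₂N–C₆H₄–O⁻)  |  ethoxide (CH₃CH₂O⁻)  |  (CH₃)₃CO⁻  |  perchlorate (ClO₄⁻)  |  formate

perchlorate (ClO₄⁻): pKₐ(HClO₄) ≈ -10
hydrogen sulfate (HSO₄⁻): pKₐ(H₂SO₄) ≈ -3
formate: pKₐ(HCOOH) ≈ 3.8
p-nitrophenoxide (p-O₂N–C₆H₄–O⁻): pKₐ(p-nitrophenol) ≈ 7.2
ethoxide (CH₃CH₂O⁻): pKₐ(CH₃CH₂OH) ≈ 16
(CH₃)₃CO⁻: pKₐ(t-BuOH) ≈ 18

(CH₃)₃CO⁻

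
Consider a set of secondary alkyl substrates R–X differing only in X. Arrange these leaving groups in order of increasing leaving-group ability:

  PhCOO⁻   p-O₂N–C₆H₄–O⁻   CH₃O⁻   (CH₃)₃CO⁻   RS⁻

(CH₃)₃CO⁻ < CH₃O⁻ < RS⁻ < p-O₂N–C₆H₄–O⁻ < PhCOO⁻

Rank by basicity of the departing species: weakest base leaves most easily.
PhCOO⁻: pKₐ(C₆H₅COOH) ≈ 4.2 — aryl carboxylate
p-O₂N–C₆H₄–O⁻: pKₐ(p-nitrophenol) ≈ 7.2 — nitro group delocalises the charge; the classic chromogenic LG
RS⁻: pKₐ(RSH (a thiol)) ≈ 10.5
CH₃O⁻: pKₐ(CH₃OH) ≈ 15.5 — strong base; alkoxides do not leave unassisted
(CH₃)₃CO⁻: pKₐ(t-BuOH) ≈ 18 — bulky, strongly basic alkoxide
Reversing gives the worst-to-best order requested.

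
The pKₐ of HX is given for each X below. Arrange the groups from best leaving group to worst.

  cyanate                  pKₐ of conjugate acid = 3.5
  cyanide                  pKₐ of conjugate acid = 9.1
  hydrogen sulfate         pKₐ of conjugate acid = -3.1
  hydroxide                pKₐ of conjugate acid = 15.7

Lower conjugate-acid pKₐ ⇒ weaker base ⇒ better leaving group.
Sorting by the given values: hydrogen sulfate (-3.1), cyanate (3.5), cyanide (9.1), hydroxide (15.7).

hydrogen sulfate > cyanate > cyanide > hydroxide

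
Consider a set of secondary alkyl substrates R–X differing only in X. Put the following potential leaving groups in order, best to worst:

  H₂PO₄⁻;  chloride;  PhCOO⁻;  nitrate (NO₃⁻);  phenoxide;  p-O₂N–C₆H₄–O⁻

chloride: pKₐ(HCl) ≈ -7
nitrate (NO₃⁻): pKₐ(HNO₃) ≈ -1.3
H₂PO₄⁻: pKₐ(H₃PO₄) ≈ 2.1
PhCOO⁻: pKₐ(C₆H₅COOH) ≈ 4.2
p-O₂N–C₆H₄–O⁻: pKₐ(p-nitrophenol) ≈ 7.2
phenoxide: pKₐ(C₆H₅OH (phenol)) ≈ 10

chloride > nitrate (NO₃⁻) > H₂PO₄⁻ > PhCOO⁻ > p-O₂N–C₆H₄–O⁻ > phenoxide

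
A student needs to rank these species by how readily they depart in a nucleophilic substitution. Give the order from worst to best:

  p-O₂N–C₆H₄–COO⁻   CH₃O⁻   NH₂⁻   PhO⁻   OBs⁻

NH₂⁻ < CH₃O⁻ < PhO⁻ < p-O₂N–C₆H₄–COO⁻ < OBs⁻

A good leaving group is a weak base: the lower the pKₐ of its conjugate acid, the more readily it departs.
OBs⁻: pKₐ(p-BrC₆H₄SO₃H) ≈ -2.8
p-O₂N–C₆H₄–COO⁻: pKₐ(p-nitrobenzoic acid) ≈ 3.4 — electron-withdrawing nitro group stabilises the carboxylate
PhO⁻: pKₐ(C₆H₅OH (phenol)) ≈ 10 — resonance into the ring helps, but still a poor LG
CH₃O⁻: pKₐ(CH₃OH) ≈ 15.5 — strong base; alkoxides do not leave unassisted
NH₂⁻: pKₐ(NH₃) ≈ 38
The question asks for worst first, so the sequence is read in increasing leaving-group ability.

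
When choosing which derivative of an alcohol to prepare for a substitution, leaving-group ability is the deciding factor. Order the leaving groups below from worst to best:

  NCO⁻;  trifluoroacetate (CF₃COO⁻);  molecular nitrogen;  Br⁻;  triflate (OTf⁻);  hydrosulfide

The more stable X⁻ (or X) is on its own — i.e. the weaker a base it is — the better a leaving group it makes.
molecular nitrogen: no meaningful conjugate acid; N₂ departs as an exceptionally stable neutral molecule
triflate (OTf⁻): pKₐ(CF₃SO₃H (triflic acid)) ≈ -14 — charge spread over three oxygens and a CF₃ group; the premier leaving group in synthesis
Br⁻: pKₐ(HBr) ≈ -9
trifluoroacetate (CF₃COO⁻): pKₐ(CF₃COOH) ≈ 0.2
NCO⁻: pKₐ(HOCN) ≈ 3.5 — resonance between N and O
hydrosulfide: pKₐ(H₂S) ≈ 7
The question asks for worst first, so the sequence is read in increasing leaving-group ability.

hydrosulfide < NCO⁻ < trifluoroacetate (CF₃COO⁻) < Br⁻ < triflate (OTf⁻) < molecular nitrogen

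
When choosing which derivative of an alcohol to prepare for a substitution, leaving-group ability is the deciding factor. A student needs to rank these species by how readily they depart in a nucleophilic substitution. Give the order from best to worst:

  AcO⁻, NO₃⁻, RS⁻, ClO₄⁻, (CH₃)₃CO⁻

ClO₄⁻ > NO₃⁻ > AcO⁻ > RS⁻ > (CH₃)₃CO⁻

ClO₄⁻: pKₐ(HClO₄) ≈ -10
NO₃⁻: pKₐ(HNO₃) ≈ -1.3 — resonance-delocalised over three oxygens
AcO⁻: pKₐ(CH₃COOH) ≈ 4.8 — resonance-stabilised but still a weak base
RS⁻: pKₐ(RSH (a thiol)) ≈ 10.5
(CH₃)₃CO⁻: pKₐ(t-BuOH) ≈ 18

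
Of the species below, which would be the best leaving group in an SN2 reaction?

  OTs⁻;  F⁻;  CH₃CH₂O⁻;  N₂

N₂: no meaningful conjugate acid; N₂ departs as an exceptionally stable neutral molecule
OTs⁻: pKₐ(p-CH₃C₆H₄SO₃H (TsOH)) ≈ -2.8
F⁻: pKₐ(HF) ≈ 3.2
CH₃CH₂O⁻: pKₐ(CH₃CH₂OH) ≈ 16

N₂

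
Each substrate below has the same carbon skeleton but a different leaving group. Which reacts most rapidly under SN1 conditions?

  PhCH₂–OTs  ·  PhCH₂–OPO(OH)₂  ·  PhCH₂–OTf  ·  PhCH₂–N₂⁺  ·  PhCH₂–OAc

PhCH₂–N₂⁺

With the same alkyl group throughout, only the leaving group differentiates the rates.
A good leaving group is a weak base: the lower the pKₐ of its conjugate acid, the more readily it departs.
PhCH₂–N₂⁺ loses N₂: no meaningful conjugate acid; N₂ departs as an exceptionally stable neutral molecule
PhCH₂–OTf loses OTf⁻: pKₐ(CF₃SO₃H (triflic acid)) ≈ -14
PhCH₂–OTs loses OTs⁻: pKₐ(p-CH₃C₆H₄SO₃H (TsOH)) ≈ -2.8
PhCH₂–OPO(OH)₂ loses H₂PO₄⁻: pKₐ(H₃PO₄) ≈ 2.1
PhCH₂–OAc loses AcO⁻: pKₐ(CH₃COOH) ≈ 4.8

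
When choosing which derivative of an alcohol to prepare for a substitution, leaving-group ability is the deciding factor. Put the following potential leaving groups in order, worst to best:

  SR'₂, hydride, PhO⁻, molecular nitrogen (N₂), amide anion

A good leaving group is a weak base: the lower the pKₐ of its conjugate acid, the more readily it departs.
molecular nitrogen (N₂): no meaningful conjugate acid; N₂ departs as an exceptionally stable neutral molecule
SR'₂: pKₐ(R'₂SH⁺) ≈ -7 — neutral; leaves from a sulfonium salt (R–SR'₂⁺)
PhO⁻: pKₐ(C₆H₅OH (phenol)) ≈ 10 — resonance into the ring helps, but still a poor LG
hydride: pKₐ(H₂) ≈ 36 — extremely strong base; leaves only in special hydride-transfer contexts
amide anion: pKₐ(NH₃) ≈ 38 — extremely strong base; never a leaving group
The question asks for worst first, so the sequence is read in increasing leaving-group ability.

amide anion < hydride < PhO⁻ < SR'₂ < molecular nitrogen (N₂)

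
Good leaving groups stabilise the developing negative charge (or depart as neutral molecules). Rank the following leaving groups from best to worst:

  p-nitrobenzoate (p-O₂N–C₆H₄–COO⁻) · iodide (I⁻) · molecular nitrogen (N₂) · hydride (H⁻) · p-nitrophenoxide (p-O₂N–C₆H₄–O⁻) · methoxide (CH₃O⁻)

A good leaving group is a weak base: the lower the pKₐ of its conjugate acid, the more readily it departs.
molecular nitrogen (N₂): no meaningful conjugate acid; N₂ departs as an exceptionally stable neutral molecule
iodide (I⁻): pKₐ(HI) ≈ -10
p-nitrobenzoate (p-O₂N–C₆H₄–COO⁻): pKₐ(p-nitrobenzoic acid) ≈ 3.4
p-nitrophenoxide (p-O₂N–C₆H₄–O⁻): pKₐ(p-nitrophenol) ≈ 7.2
methoxide (CH₃O⁻): pKₐ(CH₃OH) ≈ 15.5
hydride (H⁻): pKₐ(H₂) ≈ 36

molecular nitrogen (N₂) > iodide (I⁻) > p-nitrobenzoate (p-O₂N–C₆H₄–COO⁻) > p-nitrophenoxide (p-O₂N–C₆H₄–O⁻) > methoxide (CH₃O⁻) > hydride (H⁻)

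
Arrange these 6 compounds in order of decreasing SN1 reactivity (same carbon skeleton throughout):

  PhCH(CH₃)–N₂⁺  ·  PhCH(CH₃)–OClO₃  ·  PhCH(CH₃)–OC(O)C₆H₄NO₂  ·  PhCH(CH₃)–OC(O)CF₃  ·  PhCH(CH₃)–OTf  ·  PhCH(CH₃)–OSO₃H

The skeletons are identical, so relative rate is governed entirely by leaving-group ability.
Rank by basicity of the departing species: weakest base leaves most easily.
PhCH(CH₃)–N₂⁺ loses N₂: no meaningful conjugate acid; N₂ departs as an exceptionally stable neutral molecule
PhCH(CH₃)–OTf loses OTf⁻: pKₐ(CF₃SO₃H (triflic acid)) ≈ -14
PhCH(CH₃)–OClO₃ loses ClO₄⁻: pKₐ(HClO₄) ≈ -10
PhCH(CH₃)–OSO₃H loses HSO₄⁻: pKₐ(H₂SO₄) ≈ -3
PhCH(CH₃)–OC(O)CF₃ loses CF₃COO⁻: pKₐ(CF₃COOH) ≈ 0.2
PhCH(CH₃)–OC(O)C₆H₄NO₂ loses p-O₂N–C₆H₄–COO⁻: pKₐ(p-nitrobenzoic acid) ≈ 3.4

PhCH(CH₃)–N₂⁺ > PhCH(CH₃)–OTf > PhCH(CH₃)–OClO₃ > PhCH(CH₃)–OSO₃H > PhCH(CH₃)–OC(O)CF₃ > PhCH(CH₃)–OC(O)C₆H₄NO₂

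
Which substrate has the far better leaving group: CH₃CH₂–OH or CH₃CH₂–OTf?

From CH₃CH₂–OH the departing group would be OH⁻ (pKₐ(H₂O) ≈ 15.7). Strong base; essentially never leaves without prior activation.
From CH₃CH₂–OTf the leaving group is OTf⁻ (pKₐ(CF₃SO₃H (triflic acid)) ≈ -14). Charge spread over three oxygens and a CF₃ group; the premier leaving group in synthesis.
(In practice CH₃CH₂–OTf is made from CH₃CH₂–OH by treatment with Tf₂O / 2,6-lutidine, converting the hydroxyl into a triflate.)

CH₃CH₂–OTf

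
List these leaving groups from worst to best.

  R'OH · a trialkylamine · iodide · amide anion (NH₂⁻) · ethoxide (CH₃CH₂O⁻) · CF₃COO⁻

amide anion (NH₂⁻) < ethoxide (CH₃CH₂O⁻) < a trialkylamine < CF₃COO⁻ < R'OH < iodide

iodide: pKₐ(HI) ≈ -10
R'OH: pKₐ(R'OH₂⁺) ≈ -2.4 — neutral; leaves from a protonated ether (an oxonium ion, R–O(H)R'⁺)
CF₃COO⁻: pKₐ(CF₃COOH) ≈ 0.2
a trialkylamine: pKₐ(R'₃NH⁺) ≈ 10.7 — neutral but still a fairly strong base; Hofmann-elimination LG
ethoxide (CH₃CH₂O⁻): pKₐ(CH₃CH₂OH) ≈ 16
amide anion (NH₂⁻): pKₐ(NH₃) ≈ 38 — extremely strong base; never a leaving group
The question asks for worst first, so the sequence is read in increasing leaving-group ability.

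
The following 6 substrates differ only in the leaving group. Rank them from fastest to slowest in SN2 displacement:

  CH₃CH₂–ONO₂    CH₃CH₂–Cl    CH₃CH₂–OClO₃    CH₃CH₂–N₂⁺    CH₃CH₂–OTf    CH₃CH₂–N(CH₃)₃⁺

CH₃CH₂–N₂⁺ > CH₃CH₂–OTf > CH₃CH₂–OClO₃ > CH₃CH₂–Cl > CH₃CH₂–ONO₂ > CH₃CH₂–N(CH₃)₃⁺

Identical carbon frameworks mean the comparison reduces to leaving-group quality.
Leaving-group ability tracks the stability of the departed species; conjugate-acid pKₐ is the usual yardstick (lower pKₐ → better LG).
CH₃CH₂–N₂⁺ loses N₂: no meaningful conjugate acid; N₂ departs as an exceptionally stable neutral molecule
CH₃CH₂–OTf loses OTf⁻: pKₐ(CF₃SO₃H (triflic acid)) ≈ -14
CH₃CH₂–OClO₃ loses ClO₄⁻: pKₐ(HClO₄) ≈ -10
CH₃CH₂–Cl loses Cl⁻: pKₐ(HCl) ≈ -7
CH₃CH₂–ONO₂ loses NO₃⁻: pKₐ(HNO₃) ≈ -1.3
CH₃CH₂–N(CH₃)₃⁺ loses NR'₃: pKₐ(R'₃NH⁺) ≈ 10.7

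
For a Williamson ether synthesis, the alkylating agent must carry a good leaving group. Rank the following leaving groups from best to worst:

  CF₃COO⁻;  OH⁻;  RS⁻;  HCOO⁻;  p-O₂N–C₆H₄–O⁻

CF₃COO⁻ > HCOO⁻ > p-O₂N–C₆H₄–O⁻ > RS⁻ > OH⁻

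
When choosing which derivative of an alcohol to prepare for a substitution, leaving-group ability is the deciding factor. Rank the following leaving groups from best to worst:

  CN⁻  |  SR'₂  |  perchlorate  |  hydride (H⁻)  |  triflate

triflate > perchlorate > SR'₂ > CN⁻ > hydride (H⁻)

triflate: pKₐ(CF₃SO₃H (triflic acid)) ≈ -14
perchlorate: pKₐ(HClO₄) ≈ -10 — extremely weak base; rarely used for safety reasons
SR'₂: pKₐ(R'₂SH⁺) ≈ -7 — neutral; leaves from a sulfonium salt (R–SR'₂⁺)
CN⁻: pKₐ(HCN) ≈ 9.2
hydride (H⁻): pKₐ(H₂) ≈ 36 — extremely strong base; leaves only in special hydride-transfer contexts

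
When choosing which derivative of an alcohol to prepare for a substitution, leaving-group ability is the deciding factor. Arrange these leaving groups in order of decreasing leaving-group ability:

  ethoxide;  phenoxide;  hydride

Rank by basicity of the departing species: weakest base leaves most easily.
phenoxide: pKₐ(C₆H₅OH (phenol)) ≈ 10
ethoxide: pKₐ(CH₃CH₂OH) ≈ 16
hydride: pKₐ(H₂) ≈ 36

phenoxide > ethoxide > hydride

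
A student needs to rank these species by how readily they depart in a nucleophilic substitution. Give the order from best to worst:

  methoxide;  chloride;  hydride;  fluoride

The more stable X⁻ (or X) is on its own — i.e. the weaker a base it is — the better a leaving group it makes.
chloride: pKₐ(HCl) ≈ -7
fluoride: pKₐ(HF) ≈ 3.2 — small and strongly basic; the poor halide leaving group
methoxide: pKₐ(CH₃OH) ≈ 15.5 — strong base; alkoxides do not leave unassisted
hydride: pKₐ(H₂) ≈ 36 — extremely strong base; leaves only in special hydride-transfer contexts

chloride > fluoride > methoxide > hydride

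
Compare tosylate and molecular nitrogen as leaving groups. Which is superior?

molecular nitrogen is the better leaving group.
N₂ is the ultimate leaving group — it departs as an exceptionally stable neutral molecule, whereas tosylate (pKₐ(p-CH₃C₆H₄SO₃H (TsOH)) ≈ -2.8) is far more basic.

molecular nitrogen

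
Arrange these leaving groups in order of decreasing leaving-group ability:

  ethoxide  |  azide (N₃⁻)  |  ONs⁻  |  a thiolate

ONs⁻ > azide (N₃⁻) > a thiolate > ethoxide

Rank by basicity of the departing species: weakest base leaves most easily.
ONs⁻: pKₐ(p-O₂NC₆H₄SO₃H) ≈ -3.5
azide (N₃⁻): pKₐ(HN₃) ≈ 4.7 — linear, resonance-stabilised
a thiolate: pKₐ(RSH (a thiol)) ≈ 10.5 — moderately basic; rarely leaves without activation
ethoxide: pKₐ(CH₃CH₂OH) ≈ 16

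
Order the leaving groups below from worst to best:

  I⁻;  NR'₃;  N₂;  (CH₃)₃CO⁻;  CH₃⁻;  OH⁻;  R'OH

N₂: no meaningful conjugate acid; N₂ departs as an exceptionally stable neutral molecule
I⁻: pKₐ(HI) ≈ -10 — large, highly polarisable; very weak base
R'OH: pKₐ(R'OH₂⁺) ≈ -2.4
NR'₃: pKₐ(R'₃NH⁺) ≈ 10.7
OH⁻: pKₐ(H₂O) ≈ 15.7 — strong base; essentially never leaves without prior activation
(CH₃)₃CO⁻: pKₐ(t-BuOH) ≈ 18 — bulky, strongly basic alkoxide
CH₃⁻: pKₐ(CH₄) ≈ 48
Reversing gives the worst-to-best order requested.

CH₃⁻ < (CH₃)₃CO⁻ < OH⁻ < NR'₃ < R'OH < I⁻ < N₂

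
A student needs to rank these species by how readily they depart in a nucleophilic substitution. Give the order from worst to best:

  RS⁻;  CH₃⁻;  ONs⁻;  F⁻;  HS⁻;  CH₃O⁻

CH₃⁻ < CH₃O⁻ < RS⁻ < HS⁻ < F⁻ < ONs⁻

Rank by basicity of the departing species: weakest base leaves most easily.
ONs⁻: pKₐ(p-O₂NC₆H₄SO₃H) ≈ -3.5
F⁻: pKₐ(HF) ≈ 3.2
HS⁻: pKₐ(H₂S) ≈ 7
RS⁻: pKₐ(RSH (a thiol)) ≈ 10.5
CH₃O⁻: pKₐ(CH₃OH) ≈ 15.5
CH₃⁻: pKₐ(CH₄) ≈ 48
The question asks for worst first, so the sequence is read in increasing leaving-group ability.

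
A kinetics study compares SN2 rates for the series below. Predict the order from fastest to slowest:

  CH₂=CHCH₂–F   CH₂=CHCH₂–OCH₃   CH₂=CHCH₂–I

CH₂=CHCH₂–I > CH₂=CHCH₂–F > CH₂=CHCH₂–OCH₃

The skeletons are identical, so relative rate is governed entirely by leaving-group ability.
Leaving-group ability tracks the stability of the departed species; conjugate-acid pKₐ is the usual yardstick (lower pKₐ → better LG).
CH₂=CHCH₂–I loses I⁻: pKₐ(HI) ≈ -10
CH₂=CHCH₂–F loses F⁻: pKₐ(HF) ≈ 3.2
CH₂=CHCH₂–OCH₃ loses CH₃O⁻: pKₐ(CH₃OH) ≈ 15.5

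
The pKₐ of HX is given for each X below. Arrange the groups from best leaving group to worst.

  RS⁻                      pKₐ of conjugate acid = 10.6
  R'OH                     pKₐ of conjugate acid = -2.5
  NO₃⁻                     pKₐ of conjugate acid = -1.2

Lower conjugate-acid pKₐ ⇒ weaker base ⇒ better leaving group.
Sorting by the given values: R'OH (-2.5), NO₃⁻ (-1.2), RS⁻ (10.6).

R'OH > NO₃⁻ > RS⁻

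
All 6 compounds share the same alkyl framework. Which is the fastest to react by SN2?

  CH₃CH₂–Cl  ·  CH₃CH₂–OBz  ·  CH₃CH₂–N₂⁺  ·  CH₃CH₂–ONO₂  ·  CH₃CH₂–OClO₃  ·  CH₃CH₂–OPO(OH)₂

CH₃CH₂–N₂⁺

With the same alkyl group throughout, only the leaving group differentiates the rates.
Rank by basicity of the departing species: weakest base leaves most easily.
CH₃CH₂–N₂⁺ loses N₂: no meaningful conjugate acid; N₂ departs as an exceptionally stable neutral molecule
CH₃CH₂–OClO₃ loses ClO₄⁻: pKₐ(HClO₄) ≈ -10
CH₃CH₂–Cl loses Cl⁻: pKₐ(HCl) ≈ -7
CH₃CH₂–ONO₂ loses NO₃⁻: pKₐ(HNO₃) ≈ -1.3
CH₃CH₂–OPO(OH)₂ loses H₂PO₄⁻: pKₐ(H₃PO₄) ≈ 2.1
CH₃CH₂–OBz loses PhCOO⁻: pKₐ(C₆H₅COOH) ≈ 4.2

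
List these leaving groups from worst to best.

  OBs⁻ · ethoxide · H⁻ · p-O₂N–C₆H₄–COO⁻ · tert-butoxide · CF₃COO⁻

Leaving-group ability tracks the stability of the departed species; conjugate-acid pKₐ is the usual yardstick (lower pKₐ → better LG).
OBs⁻: pKₐ(p-BrC₆H₄SO₃H) ≈ -2.8
CF₃COO⁻: pKₐ(CF₃COOH) ≈ 0.2
p-O₂N–C₆H₄–COO⁻: pKₐ(p-nitrobenzoic acid) ≈ 3.4
ethoxide: pKₐ(CH₃CH₂OH) ≈ 16
tert-butoxide: pKₐ(t-BuOH) ≈ 18
H⁻: pKₐ(H₂) ≈ 36
The question asks for worst first, so the sequence is read in increasing leaving-group ability.

H⁻ < tert-butoxide < ethoxide < p-O₂N–C₆H₄–COO⁻ < CF₃COO⁻ < OBs⁻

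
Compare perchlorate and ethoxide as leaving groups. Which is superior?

perchlorate is the better leaving group.
pKₐ(HClO₄) ≈ -10 versus pKₐ(CH₃CH₂OH) ≈ 16: perchlorate is the much weaker base.
Extremely weak base; rarely used for safety reasons.

perchlorate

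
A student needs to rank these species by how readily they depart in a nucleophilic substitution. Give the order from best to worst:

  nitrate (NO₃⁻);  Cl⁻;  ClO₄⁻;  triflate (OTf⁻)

Leaving-group ability tracks the stability of the departed species; conjugate-acid pKₐ is the usual yardstick (lower pKₐ → better LG).
triflate (OTf⁻): pKₐ(CF₃SO₃H (triflic acid)) ≈ -14 — charge spread over three oxygens and a CF₃ group; the premier leaving group in synthesis
ClO₄⁻: pKₐ(HClO₄) ≈ -10 — extremely weak base; rarely used for safety reasons
Cl⁻: pKₐ(HCl) ≈ -7 — moderately weak base
nitrate (NO₃⁻): pKₐ(HNO₃) ≈ -1.3 — resonance-delocalised over three oxygens

triflate (OTf⁻) > ClO₄⁻ > Cl⁻ > nitrate (NO₃⁻)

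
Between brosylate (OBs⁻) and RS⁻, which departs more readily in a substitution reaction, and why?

brosylate (OBs⁻) is the better leaving group.
pKₐ(p-BrC₆H₄SO₃H) ≈ -2.8 versus pKₐ(RSH (a thiol)) ≈ 10.5: brosylate (OBs⁻) is the much weaker base.
Arenesulfonate with a p-bromo substituent.

brosylate (OBs⁻)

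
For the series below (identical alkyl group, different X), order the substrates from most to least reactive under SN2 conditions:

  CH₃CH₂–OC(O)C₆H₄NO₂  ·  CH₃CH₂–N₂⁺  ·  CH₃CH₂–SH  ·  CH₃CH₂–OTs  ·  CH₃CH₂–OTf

CH₃CH₂–N₂⁺ > CH₃CH₂–OTf > CH₃CH₂–OTs > CH₃CH₂–OC(O)C₆H₄NO₂ > CH₃CH₂–SH

Same R in every case — rank the leaving groups.
Rank by basicity of the departing species: weakest base leaves most easily.
CH₃CH₂–N₂⁺ loses N₂: no meaningful conjugate acid; N₂ departs as an exceptionally stable neutral molecule
CH₃CH₂–OTf loses OTf⁻: pKₐ(CF₃SO₃H (triflic acid)) ≈ -14
CH₃CH₂–OTs loses OTs⁻: pKₐ(p-CH₃C₆H₄SO₃H (TsOH)) ≈ -2.8
CH₃CH₂–OC(O)C₆H₄NO₂ loses p-O₂N–C₆H₄–COO⁻: pKₐ(p-nitrobenzoic acid) ≈ 3.4
CH₃CH₂–SH loses HS⁻: pKₐ(H₂S) ≈ 7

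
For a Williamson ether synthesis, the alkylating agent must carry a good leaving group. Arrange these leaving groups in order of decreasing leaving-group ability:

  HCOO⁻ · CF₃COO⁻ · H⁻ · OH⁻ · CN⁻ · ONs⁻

ONs⁻ > CF₃COO⁻ > HCOO⁻ > CN⁻ > OH⁻ > H⁻

A good leaving group is a weak base: the lower the pKₐ of its conjugate acid, the more readily it departs.
ONs⁻: pKₐ(p-O₂NC₆H₄SO₃H) ≈ -3.5
CF₃COO⁻: pKₐ(CF₃COOH) ≈ 0.2
HCOO⁻: pKₐ(HCOOH) ≈ 3.8
CN⁻: pKₐ(HCN) ≈ 9.2
OH⁻: pKₐ(H₂O) ≈ 15.7
H⁻: pKₐ(H₂) ≈ 36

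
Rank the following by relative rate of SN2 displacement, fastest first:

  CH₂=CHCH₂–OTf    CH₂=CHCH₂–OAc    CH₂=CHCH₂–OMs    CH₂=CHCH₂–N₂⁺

CH₂=CHCH₂–N₂⁺ > CH₂=CHCH₂–OTf > CH₂=CHCH₂–OMs > CH₂=CHCH₂–OAc

Same R in every case — rank the leaving groups.
Leaving-group ability tracks the stability of the departed species; conjugate-acid pKₐ is the usual yardstick (lower pKₐ → better LG).
CH₂=CHCH₂–N₂⁺ loses N₂: no meaningful conjugate acid; N₂ departs as an exceptionally stable neutral molecule
CH₂=CHCH₂–OTf loses OTf⁻: pKₐ(CF₃SO₃H (triflic acid)) ≈ -14
CH₂=CHCH₂–OMs loses OMs⁻: pKₐ(CH₃SO₃H (MsOH)) ≈ -1.9
CH₂=CHCH₂–OAc loses AcO⁻: pKₐ(CH₃COOH) ≈ 4.8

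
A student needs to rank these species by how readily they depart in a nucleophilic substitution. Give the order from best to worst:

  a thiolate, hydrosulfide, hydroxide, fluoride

The more stable X⁻ (or X) is on its own — i.e. the weaker a base it is — the better a leaving group it makes.
fluoride: pKₐ(HF) ≈ 3.2 — small and strongly basic; the poor halide leaving group
hydrosulfide: pKₐ(H₂S) ≈ 7 — larger and more polarisable than the oxygen analogue
a thiolate: pKₐ(RSH (a thiol)) ≈ 10.5
hydroxide: pKₐ(H₂O) ≈ 15.7 — strong base; essentially never leaves without prior activation

fluoride > hydrosulfide > a thiolate > hydroxide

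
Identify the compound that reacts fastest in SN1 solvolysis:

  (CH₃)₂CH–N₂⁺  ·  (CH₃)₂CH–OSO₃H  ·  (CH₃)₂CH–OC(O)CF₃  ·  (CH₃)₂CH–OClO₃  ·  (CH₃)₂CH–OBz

(CH₃)₂CH–N₂⁺

Identical carbon frameworks mean the comparison reduces to leaving-group quality.
Leaving-group ability tracks the stability of the departed species; conjugate-acid pKₐ is the usual yardstick (lower pKₐ → better LG).
(CH₃)₂CH–N₂⁺ loses N₂: no meaningful conjugate acid; N₂ departs as an exceptionally stable neutral molecule
(CH₃)₂CH–OClO₃ loses ClO₄⁻: pKₐ(HClO₄) ≈ -10
(CH₃)₂CH–OSO₃H loses HSO₄⁻: pKₐ(H₂SO₄) ≈ -3
(CH₃)₂CH–OC(O)CF₃ loses CF₃COO⁻: pKₐ(CF₃COOH) ≈ 0.2
(CH₃)₂CH–OBz loses PhCOO⁻: pKₐ(C₆H₅COOH) ≈ 4.2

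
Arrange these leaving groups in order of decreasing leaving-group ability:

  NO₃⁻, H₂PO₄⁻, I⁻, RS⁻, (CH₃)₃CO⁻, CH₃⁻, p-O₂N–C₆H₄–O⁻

I⁻ > NO₃⁻ > H₂PO₄⁻ > p-O₂N–C₆H₄–O⁻ > RS⁻ > (CH₃)₃CO⁻ > CH₃⁻

Rank by basicity of the departing species: weakest base leaves most easily.
I⁻: pKₐ(HI) ≈ -10
NO₃⁻: pKₐ(HNO₃) ≈ -1.3 — resonance-delocalised over three oxygens
H₂PO₄⁻: pKₐ(H₃PO₄) ≈ 2.1
p-O₂N–C₆H₄–O⁻: pKₐ(p-nitrophenol) ≈ 7.2 — nitro group delocalises the charge; the classic chromogenic LG
RS⁻: pKₐ(RSH (a thiol)) ≈ 10.5 — moderately basic; rarely leaves without activation
(CH₃)₃CO⁻: pKₐ(t-BuOH) ≈ 18 — bulky, strongly basic alkoxide
CH₃⁻: pKₐ(CH₄) ≈ 48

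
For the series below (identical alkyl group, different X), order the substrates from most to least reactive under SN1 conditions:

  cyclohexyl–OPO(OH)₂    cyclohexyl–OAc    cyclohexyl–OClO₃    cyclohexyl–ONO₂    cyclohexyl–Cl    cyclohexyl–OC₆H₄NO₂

The skeletons are identical, so relative rate is governed entirely by leaving-group ability.
The more stable X⁻ (or X) is on its own — i.e. the weaker a base it is — the better a leaving group it makes.
cyclohexyl–OClO₃ loses ClO₄⁻: pKₐ(HClO₄) ≈ -10
cyclohexyl–Cl loses Cl⁻: pKₐ(HCl) ≈ -7
cyclohexyl–ONO₂ loses NO₃⁻: pKₐ(HNO₃) ≈ -1.3
cyclohexyl–OPO(OH)₂ loses H₂PO₄⁻: pKₐ(H₃PO₄) ≈ 2.1
cyclohexyl–OAc loses AcO⁻: pKₐ(CH₃COOH) ≈ 4.8
cyclohexyl–OC₆H₄NO₂ loses p-O₂N–C₆H₄–O⁻: pKₐ(p-nitrophenol) ≈ 7.2

cyclohexyl–OClO₃ > cyclohexyl–Cl > cyclohexyl–ONO₂ > cyclohexyl–OPO(OH)₂ > cyclohexyl–OAc > cyclohexyl–OC₆H₄NO₂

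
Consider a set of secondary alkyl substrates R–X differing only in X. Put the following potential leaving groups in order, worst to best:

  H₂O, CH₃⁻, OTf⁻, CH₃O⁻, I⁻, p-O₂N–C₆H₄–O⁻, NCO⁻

The more stable X⁻ (or X) is on its own — i.e. the weaker a base it is — the better a leaving group it makes.
OTf⁻: pKₐ(CF₃SO₃H (triflic acid)) ≈ -14
I⁻: pKₐ(HI) ≈ -10 — large, highly polarisable; very weak base
H₂O: pKₐ(H₃O⁺) ≈ -1.7 — neutral; leaves from a protonated alcohol (R–OH₂⁺)
NCO⁻: pKₐ(HOCN) ≈ 3.5
p-O₂N–C₆H₄–O⁻: pKₐ(p-nitrophenol) ≈ 7.2
CH₃O⁻: pKₐ(CH₃OH) ≈ 15.5 — strong base; alkoxides do not leave unassisted
CH₃⁻: pKₐ(CH₄) ≈ 48 — unstabilised carbanion; the worst conceivable leaving group
The question asks for worst first, so the sequence is read in increasing leaving-group ability.

CH₃⁻ < CH₃O⁻ < p-O₂N–C₆H₄–O⁻ < NCO⁻ < H₂O < I⁻ < OTf⁻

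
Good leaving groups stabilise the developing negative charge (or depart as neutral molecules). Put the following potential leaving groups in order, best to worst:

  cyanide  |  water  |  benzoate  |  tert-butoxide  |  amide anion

water > benzoate > cyanide > tert-butoxide > amide anion

Leaving-group ability tracks the stability of the departed species; conjugate-acid pKₐ is the usual yardstick (lower pKₐ → better LG).
water: pKₐ(H₃O⁺) ≈ -1.7
benzoate: pKₐ(C₆H₅COOH) ≈ 4.2 — aryl carboxylate
cyanide: pKₐ(HCN) ≈ 9.2
tert-butoxide: pKₐ(t-BuOH) ≈ 18 — bulky, strongly basic alkoxide
amide anion: pKₐ(NH₃) ≈ 38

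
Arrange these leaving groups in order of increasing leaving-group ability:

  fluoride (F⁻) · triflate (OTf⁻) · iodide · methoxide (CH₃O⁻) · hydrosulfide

methoxide (CH₃O⁻) < hydrosulfide < fluoride (F⁻) < iodide < triflate (OTf⁻)

The more stable X⁻ (or X) is on its own — i.e. the weaker a base it is — the better a leaving group it makes.
triflate (OTf⁻): pKₐ(CF₃SO₃H (triflic acid)) ≈ -14
iodide: pKₐ(HI) ≈ -10 — large, highly polarisable; very weak base
fluoride (F⁻): pKₐ(HF) ≈ 3.2
hydrosulfide: pKₐ(H₂S) ≈ 7 — larger and more polarisable than the oxygen analogue
methoxide (CH₃O⁻): pKₐ(CH₃OH) ≈ 15.5 — strong base; alkoxides do not leave unassisted
Listed from poorest to best leaving group as asked.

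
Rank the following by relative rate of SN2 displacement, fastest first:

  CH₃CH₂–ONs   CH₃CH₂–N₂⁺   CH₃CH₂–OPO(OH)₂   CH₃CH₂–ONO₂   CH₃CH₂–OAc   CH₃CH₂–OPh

CH₃CH₂–N₂⁺ > CH₃CH₂–ONs > CH₃CH₂–ONO₂ > CH₃CH₂–OPO(OH)₂ > CH₃CH₂–OAc > CH₃CH₂–OPh

With the same alkyl group throughout, only the leaving group differentiates the rates.
A good leaving group is a weak base: the lower the pKₐ of its conjugate acid, the more readily it departs.
CH₃CH₂–N₂⁺ loses N₂: no meaningful conjugate acid; N₂ departs as an exceptionally stable neutral molecule
CH₃CH₂–ONs loses ONs⁻: pKₐ(p-O₂NC₆H₄SO₃H) ≈ -3.5
CH₃CH₂–ONO₂ loses NO₃⁻: pKₐ(HNO₃) ≈ -1.3
CH₃CH₂–OPO(OH)₂ loses H₂PO₄⁻: pKₐ(H₃PO₄) ≈ 2.1
CH₃CH₂–OAc loses AcO⁻: pKₐ(CH₃COOH) ≈ 4.8
CH₃CH₂–OPh loses PhO⁻: pKₐ(C₆H₅OH (phenol)) ≈ 10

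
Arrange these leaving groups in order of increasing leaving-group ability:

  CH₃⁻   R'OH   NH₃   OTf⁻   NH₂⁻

CH₃⁻ < NH₂⁻ < NH₃ < R'OH < OTf⁻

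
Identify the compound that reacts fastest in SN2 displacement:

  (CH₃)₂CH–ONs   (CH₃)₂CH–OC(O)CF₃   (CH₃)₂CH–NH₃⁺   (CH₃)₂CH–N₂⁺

With the same alkyl group throughout, only the leaving group differentiates the rates.
Leaving-group ability tracks the stability of the departed species; conjugate-acid pKₐ is the usual yardstick (lower pKₐ → better LG).
(CH₃)₂CH–N₂⁺ loses N₂: no meaningful conjugate acid; N₂ departs as an exceptionally stable neutral molecule
(CH₃)₂CH–ONs loses ONs⁻: pKₐ(p-O₂NC₆H₄SO₃H) ≈ -3.5
(CH₃)₂CH–OC(O)CF₃ loses CF₃COO⁻: pKₐ(CF₃COOH) ≈ 0.2
(CH₃)₂CH–NH₃⁺ loses NH₃: pKₐ(NH₄⁺) ≈ 9.2

(CH₃)₂CH–N₂⁺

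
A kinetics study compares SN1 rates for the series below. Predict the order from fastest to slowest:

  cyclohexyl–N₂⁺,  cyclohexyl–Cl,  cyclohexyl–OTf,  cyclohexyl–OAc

cyclohexyl–N₂⁺ > cyclohexyl–OTf > cyclohexyl–Cl > cyclohexyl–OAc

With the same alkyl group throughout, only the leaving group differentiates the rates.
A good leaving group is a weak base: the lower the pKₐ of its conjugate acid, the more readily it departs.
cyclohexyl–N₂⁺ loses N₂: no meaningful conjugate acid; N₂ departs as an exceptionally stable neutral molecule
cyclohexyl–OTf loses OTf⁻: pKₐ(CF₃SO₃H (triflic acid)) ≈ -14
cyclohexyl–Cl loses Cl⁻: pKₐ(HCl) ≈ -7
cyclohexyl–OAc loses AcO⁻: pKₐ(CH₃COOH) ≈ 4.8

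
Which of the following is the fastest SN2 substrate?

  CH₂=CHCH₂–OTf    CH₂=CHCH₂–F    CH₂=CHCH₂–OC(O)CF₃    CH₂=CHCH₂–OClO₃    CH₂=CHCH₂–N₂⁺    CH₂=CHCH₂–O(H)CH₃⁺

Same R in every case — rank the leaving groups.
The more stable X⁻ (or X) is on its own — i.e. the weaker a base it is — the better a leaving group it makes.
CH₂=CHCH₂–N₂⁺ loses N₂: no meaningful conjugate acid; N₂ departs as an exceptionally stable neutral molecule
CH₂=CHCH₂–OTf loses OTf⁻: pKₐ(CF₃SO₃H (triflic acid)) ≈ -14
CH₂=CHCH₂–OClO₃ loses ClO₄⁻: pKₐ(HClO₄) ≈ -10
CH₂=CHCH₂–O(H)CH₃⁺ loses R'OH: pKₐ(R'OH₂⁺) ≈ -2.4
CH₂=CHCH₂–OC(O)CF₃ loses CF₃COO⁻: pKₐ(CF₃COOH) ≈ 0.2
CH₂=CHCH₂–F loses F⁻: pKₐ(HF) ≈ 3.2

CH₂=CHCH₂–N₂⁺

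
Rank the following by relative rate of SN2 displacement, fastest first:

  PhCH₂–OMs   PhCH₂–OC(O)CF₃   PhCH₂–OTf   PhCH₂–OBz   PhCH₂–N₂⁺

PhCH₂–N₂⁺ > PhCH₂–OTf > PhCH₂–OMs > PhCH₂–OC(O)CF₃ > PhCH₂–OBz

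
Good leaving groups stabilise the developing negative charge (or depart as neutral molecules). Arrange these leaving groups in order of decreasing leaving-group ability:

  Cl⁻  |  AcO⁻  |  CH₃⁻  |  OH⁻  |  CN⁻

Rank by basicity of the departing species: weakest base leaves most easily.
Cl⁻: pKₐ(HCl) ≈ -7
AcO⁻: pKₐ(CH₃COOH) ≈ 4.8
CN⁻: pKₐ(HCN) ≈ 9.2
OH⁻: pKₐ(H₂O) ≈ 15.7
CH₃⁻: pKₐ(CH₄) ≈ 48

Cl⁻ > AcO⁻ > CN⁻ > OH⁻ > CH₃⁻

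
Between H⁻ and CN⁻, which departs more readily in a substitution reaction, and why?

CN⁻

CN⁻ is the better leaving group.
pKₐ(HCN) ≈ 9.2 versus pKₐ(H₂) ≈ 36: CN⁻ is the much weaker base.
Sp carbon stabilises the charge somewhat, but still a poor LG.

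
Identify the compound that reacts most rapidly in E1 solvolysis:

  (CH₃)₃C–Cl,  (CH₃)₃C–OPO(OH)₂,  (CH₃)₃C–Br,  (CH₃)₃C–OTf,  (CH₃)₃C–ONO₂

(CH₃)₃C–OTf

With the same alkyl group throughout, only the leaving group differentiates the rates.
Leaving-group ability tracks the stability of the departed species; conjugate-acid pKₐ is the usual yardstick (lower pKₐ → better LG).
(CH₃)₃C–OTf loses OTf⁻: pKₐ(CF₃SO₃H (triflic acid)) ≈ -14
(CH₃)₃C–Br loses Br⁻: pKₐ(HBr) ≈ -9
(CH₃)₃C–Cl loses Cl⁻: pKₐ(HCl) ≈ -7
(CH₃)₃C–ONO₂ loses NO₃⁻: pKₐ(HNO₃) ≈ -1.3
(CH₃)₃C–OPO(OH)₂ loses H₂PO₄⁻: pKₐ(H₃PO₄) ≈ 2.1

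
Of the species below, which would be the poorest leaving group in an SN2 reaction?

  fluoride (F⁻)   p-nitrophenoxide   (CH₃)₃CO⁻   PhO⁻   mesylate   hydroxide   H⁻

H⁻

Leaving-group ability tracks the stability of the departed species; conjugate-acid pKₐ is the usual yardstick (lower pKₐ → better LG).
mesylate: pKₐ(CH₃SO₃H (MsOH)) ≈ -1.9
fluoride (F⁻): pKₐ(HF) ≈ 3.2
p-nitrophenoxide: pKₐ(p-nitrophenol) ≈ 7.2
PhO⁻: pKₐ(C₆H₅OH (phenol)) ≈ 10
hydroxide: pKₐ(H₂O) ≈ 15.7
(CH₃)₃CO⁻: pKₐ(t-BuOH) ≈ 18
H⁻: pKₐ(H₂) ≈ 36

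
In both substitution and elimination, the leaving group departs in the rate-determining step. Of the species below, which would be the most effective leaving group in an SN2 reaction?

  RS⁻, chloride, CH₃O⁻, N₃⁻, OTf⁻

OTf⁻

OTf⁻: pKₐ(CF₃SO₃H (triflic acid)) ≈ -14
chloride: pKₐ(HCl) ≈ -7
N₃⁻: pKₐ(HN₃) ≈ 4.7
RS⁻: pKₐ(RSH (a thiol)) ≈ 10.5
CH₃O⁻: pKₐ(CH₃OH) ≈ 15.5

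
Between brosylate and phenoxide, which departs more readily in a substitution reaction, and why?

brosylate is the better leaving group.
pKₐ(p-BrC₆H₄SO₃H) ≈ -2.8 versus pKₐ(C₆H₅OH (phenol)) ≈ 10: brosylate is the much weaker base.
Arenesulfonate with a p-bromo substituent.

brosylate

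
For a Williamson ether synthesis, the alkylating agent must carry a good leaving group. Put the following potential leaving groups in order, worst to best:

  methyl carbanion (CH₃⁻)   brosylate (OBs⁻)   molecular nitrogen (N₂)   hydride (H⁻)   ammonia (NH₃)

molecular nitrogen (N₂): no meaningful conjugate acid; N₂ departs as an exceptionally stable neutral molecule
brosylate (OBs⁻): pKₐ(p-BrC₆H₄SO₃H) ≈ -2.8 — arenesulfonate with a p-bromo substituent
ammonia (NH₃): pKₐ(NH₄⁺) ≈ 9.2 — neutral but moderately basic; leaves from R–NH₃⁺
hydride (H⁻): pKₐ(H₂) ≈ 36 — extremely strong base; leaves only in special hydride-transfer contexts
methyl carbanion (CH₃⁻): pKₐ(CH₄) ≈ 48 — unstabilised carbanion; the worst conceivable leaving group
Reversing gives the worst-to-best order requested.

methyl carbanion (CH₃⁻) < hydride (H⁻) < ammonia (NH₃) < brosylate (OBs⁻) < molecular nitrogen (N₂)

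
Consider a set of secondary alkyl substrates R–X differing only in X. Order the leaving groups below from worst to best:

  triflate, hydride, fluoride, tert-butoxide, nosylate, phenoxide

The more stable X⁻ (or X) is on its own — i.e. the weaker a base it is — the better a leaving group it makes.
triflate: pKₐ(CF₃SO₃H (triflic acid)) ≈ -14
nosylate: pKₐ(p-O₂NC₆H₄SO₃H) ≈ -3.5
fluoride: pKₐ(HF) ≈ 3.2
phenoxide: pKₐ(C₆H₅OH (phenol)) ≈ 10
tert-butoxide: pKₐ(t-BuOH) ≈ 18
hydride: pKₐ(H₂) ≈ 36
The question asks for worst first, so the sequence is read in increasing leaving-group ability.

hydride < tert-butoxide < phenoxide < fluoride < nosylate < triflate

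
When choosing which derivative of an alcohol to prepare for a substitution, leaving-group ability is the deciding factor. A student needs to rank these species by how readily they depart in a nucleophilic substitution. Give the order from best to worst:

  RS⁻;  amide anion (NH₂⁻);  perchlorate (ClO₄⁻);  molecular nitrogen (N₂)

molecular nitrogen (N₂) > perchlorate (ClO₄⁻) > RS⁻ > amide anion (NH₂⁻)

Rank by basicity of the departing species: weakest base leaves most easily.
molecular nitrogen (N₂): no meaningful conjugate acid; N₂ departs as an exceptionally stable neutral molecule
perchlorate (ClO₄⁻): pKₐ(HClO₄) ≈ -10 — extremely weak base; rarely used for safety reasons
RS⁻: pKₐ(RSH (a thiol)) ≈ 10.5 — moderately basic; rarely leaves without activation
amide anion (NH₂⁻): pKₐ(NH₃) ≈ 38 — extremely strong base; never a leaving group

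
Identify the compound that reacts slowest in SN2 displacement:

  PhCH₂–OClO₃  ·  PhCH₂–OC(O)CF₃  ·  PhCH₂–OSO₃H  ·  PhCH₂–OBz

PhCH₂–OBz

With the same alkyl group throughout, only the leaving group differentiates the rates.
Rank by basicity of the departing species: weakest base leaves most easily.
PhCH₂–OClO₃ loses ClO₄⁻: pKₐ(HClO₄) ≈ -10
PhCH₂–OSO₃H loses HSO₄⁻: pKₐ(H₂SO₄) ≈ -3
PhCH₂–OC(O)CF₃ loses CF₃COO⁻: pKₐ(CF₃COOH) ≈ 0.2
PhCH₂–OBz loses PhCOO⁻: pKₐ(C₆H₅COOH) ≈ 4.2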